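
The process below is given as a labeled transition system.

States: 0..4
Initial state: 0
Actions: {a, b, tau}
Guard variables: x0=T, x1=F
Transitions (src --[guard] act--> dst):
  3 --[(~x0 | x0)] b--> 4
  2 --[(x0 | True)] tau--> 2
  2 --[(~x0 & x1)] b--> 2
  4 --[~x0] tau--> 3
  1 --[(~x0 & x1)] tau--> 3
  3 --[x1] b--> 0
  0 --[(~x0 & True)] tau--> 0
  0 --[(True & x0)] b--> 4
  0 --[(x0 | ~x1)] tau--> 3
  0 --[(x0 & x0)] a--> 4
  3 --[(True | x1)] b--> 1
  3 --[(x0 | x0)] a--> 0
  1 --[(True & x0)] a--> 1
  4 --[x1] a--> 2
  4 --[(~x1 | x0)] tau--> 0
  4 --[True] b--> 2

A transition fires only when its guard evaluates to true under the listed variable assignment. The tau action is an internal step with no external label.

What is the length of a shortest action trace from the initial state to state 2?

Answer: 2

Trace:
Breadth-first toward 2:
  depth 0: {0}
  depth 1: {3,4}
  depth 2: {1,2}
first hit 2 at d=2 via a·b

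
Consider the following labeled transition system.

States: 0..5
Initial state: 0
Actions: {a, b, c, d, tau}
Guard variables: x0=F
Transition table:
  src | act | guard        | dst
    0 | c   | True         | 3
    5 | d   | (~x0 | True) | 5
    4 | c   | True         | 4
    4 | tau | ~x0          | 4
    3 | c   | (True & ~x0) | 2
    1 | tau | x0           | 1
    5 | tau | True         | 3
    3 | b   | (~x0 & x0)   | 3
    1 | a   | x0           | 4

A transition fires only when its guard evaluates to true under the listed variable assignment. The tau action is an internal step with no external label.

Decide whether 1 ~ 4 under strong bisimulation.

Bisimulation quotient by refinement:
  P[0] = {{0,1,2,3,4,5}}
  P[1] = {{0,3},{1,2},{4},{5}}
  P[2] = {{0},{1,2},{3},{4},{5}}
5 equivalence class(es) (converged in 3)
class of 1: {1,2}; class of 4: {4}

Answer: NOT BISIMILAR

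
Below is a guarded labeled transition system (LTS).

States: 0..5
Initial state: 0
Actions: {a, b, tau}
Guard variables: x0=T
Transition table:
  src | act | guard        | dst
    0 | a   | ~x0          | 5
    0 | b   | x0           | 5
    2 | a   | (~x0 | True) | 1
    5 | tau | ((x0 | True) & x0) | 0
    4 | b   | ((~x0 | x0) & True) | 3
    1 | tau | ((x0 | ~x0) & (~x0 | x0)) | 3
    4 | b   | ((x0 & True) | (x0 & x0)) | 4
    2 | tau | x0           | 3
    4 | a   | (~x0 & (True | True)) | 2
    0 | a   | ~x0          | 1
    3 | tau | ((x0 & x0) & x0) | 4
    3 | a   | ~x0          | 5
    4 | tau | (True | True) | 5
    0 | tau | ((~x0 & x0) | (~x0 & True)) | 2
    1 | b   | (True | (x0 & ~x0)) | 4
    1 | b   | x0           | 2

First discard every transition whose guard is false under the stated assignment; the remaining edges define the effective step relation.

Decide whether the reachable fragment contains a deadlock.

R = {0,5}
  0: b→5  [deg 1]
  5: tau→0  [deg 1]

Answer: DEADLOCK-FREE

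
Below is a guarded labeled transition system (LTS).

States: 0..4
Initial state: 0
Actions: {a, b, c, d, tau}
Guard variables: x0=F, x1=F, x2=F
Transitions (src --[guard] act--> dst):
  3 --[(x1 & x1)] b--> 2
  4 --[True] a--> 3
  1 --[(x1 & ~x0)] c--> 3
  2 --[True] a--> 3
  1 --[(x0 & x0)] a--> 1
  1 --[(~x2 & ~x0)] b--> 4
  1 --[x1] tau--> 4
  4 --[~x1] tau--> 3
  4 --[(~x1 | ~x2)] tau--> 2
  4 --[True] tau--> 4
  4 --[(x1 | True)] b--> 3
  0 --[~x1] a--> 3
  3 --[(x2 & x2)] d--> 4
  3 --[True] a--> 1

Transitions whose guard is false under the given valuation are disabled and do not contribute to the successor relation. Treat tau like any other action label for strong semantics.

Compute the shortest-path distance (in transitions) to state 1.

Layered search for 1:
  depth 0: {0}
  depth 1: {3}
  depth 2: {1}
first hit 1 at d=2 via a·a

Answer: 2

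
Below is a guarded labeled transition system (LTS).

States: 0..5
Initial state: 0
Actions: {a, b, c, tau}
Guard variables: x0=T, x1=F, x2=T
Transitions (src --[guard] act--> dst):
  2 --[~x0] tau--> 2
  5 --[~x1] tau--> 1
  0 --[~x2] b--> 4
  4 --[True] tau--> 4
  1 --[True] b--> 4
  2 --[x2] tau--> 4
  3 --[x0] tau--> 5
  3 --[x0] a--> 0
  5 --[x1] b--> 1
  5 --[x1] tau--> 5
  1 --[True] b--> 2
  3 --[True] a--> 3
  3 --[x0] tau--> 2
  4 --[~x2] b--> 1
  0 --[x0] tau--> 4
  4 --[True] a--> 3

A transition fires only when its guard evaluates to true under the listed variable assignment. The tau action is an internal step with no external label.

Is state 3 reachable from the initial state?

Answer: REACHABLE

Trace:
11 transition(s) survive guard evaluation.
Layer 0: {0}
Layer 1: {4}  total {0,4}
Layer 2: {3}  total {0,3,4}
Layer 3: {2,5}  total {0,2,3,4,5}
Layer 4: {1}  total {0,1,2,3,4,5}
Reachable = {0,1,2,3,4,5}
Path to 3: tau·a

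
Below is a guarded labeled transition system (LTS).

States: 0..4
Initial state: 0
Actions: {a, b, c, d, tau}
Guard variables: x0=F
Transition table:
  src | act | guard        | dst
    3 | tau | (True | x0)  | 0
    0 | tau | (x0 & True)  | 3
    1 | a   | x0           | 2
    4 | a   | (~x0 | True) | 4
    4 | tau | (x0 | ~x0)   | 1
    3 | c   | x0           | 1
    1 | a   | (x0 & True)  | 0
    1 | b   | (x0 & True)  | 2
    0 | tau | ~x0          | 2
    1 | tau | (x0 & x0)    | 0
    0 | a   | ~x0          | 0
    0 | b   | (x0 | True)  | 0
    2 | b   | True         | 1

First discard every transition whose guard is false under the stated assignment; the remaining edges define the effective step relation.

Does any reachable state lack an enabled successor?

Reachable = {0,1,2}
  0: a→0  b→0  tau→2  [3 out]
  1: ∅  [deadlock]
  2: b→1  [1 out]
trace reaching 1: tau·b

Answer: DEADLOCK at state 1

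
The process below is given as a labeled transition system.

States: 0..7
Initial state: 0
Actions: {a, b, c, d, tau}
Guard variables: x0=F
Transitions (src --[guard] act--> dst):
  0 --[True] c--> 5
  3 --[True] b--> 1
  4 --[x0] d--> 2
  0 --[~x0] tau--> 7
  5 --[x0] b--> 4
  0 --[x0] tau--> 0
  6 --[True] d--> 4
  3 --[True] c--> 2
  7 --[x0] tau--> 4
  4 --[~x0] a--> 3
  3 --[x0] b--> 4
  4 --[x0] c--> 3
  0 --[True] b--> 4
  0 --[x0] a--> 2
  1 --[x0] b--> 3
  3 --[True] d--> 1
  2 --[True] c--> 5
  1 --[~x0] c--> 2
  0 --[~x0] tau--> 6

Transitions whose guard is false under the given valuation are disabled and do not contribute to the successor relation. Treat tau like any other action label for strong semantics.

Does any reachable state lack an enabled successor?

Answer: DEADLOCK at state 5

Trace:
Reach set: {0,1,2,3,4,5,6,7}
  0: b→4  c→5  tau→6  tau→7  [deg 4]
  1: c→2  [deg 1]
  2: c→5  [deg 1]
  3: b→1  c→2  d→1  [deg 3]
  4: a→3  [deg 1]
  5: ∅  [STUCK]
  6: d→4  [deg 1]
  7: ∅  [STUCK]
Path to 5: c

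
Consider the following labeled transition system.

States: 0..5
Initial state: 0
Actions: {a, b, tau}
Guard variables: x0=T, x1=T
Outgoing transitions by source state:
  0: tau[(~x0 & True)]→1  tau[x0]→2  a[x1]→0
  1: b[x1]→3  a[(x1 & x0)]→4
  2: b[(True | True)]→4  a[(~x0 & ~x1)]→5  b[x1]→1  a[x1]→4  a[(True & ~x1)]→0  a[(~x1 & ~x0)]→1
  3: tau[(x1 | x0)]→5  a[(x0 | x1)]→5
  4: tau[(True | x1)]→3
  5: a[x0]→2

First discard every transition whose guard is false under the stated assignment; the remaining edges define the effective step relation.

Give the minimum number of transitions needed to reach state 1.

Answer: 2

Analysis:
Layered search for 1:
  L0 = {0}
  L1 = {2}
  L2 = {1,4}
depth(1)=2, e.g. tau·b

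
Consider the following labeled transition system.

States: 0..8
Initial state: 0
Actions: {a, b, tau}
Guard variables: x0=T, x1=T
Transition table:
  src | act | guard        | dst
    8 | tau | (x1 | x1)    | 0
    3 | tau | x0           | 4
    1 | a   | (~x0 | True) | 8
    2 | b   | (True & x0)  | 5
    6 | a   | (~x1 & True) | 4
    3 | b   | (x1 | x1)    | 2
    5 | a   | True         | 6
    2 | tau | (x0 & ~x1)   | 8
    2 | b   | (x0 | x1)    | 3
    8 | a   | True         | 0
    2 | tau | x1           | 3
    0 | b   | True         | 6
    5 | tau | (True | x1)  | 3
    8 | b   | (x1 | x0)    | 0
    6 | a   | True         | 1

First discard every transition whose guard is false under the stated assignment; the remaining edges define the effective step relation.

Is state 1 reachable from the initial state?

13 transition(s) survive guard evaluation.
L0 = {0}
L1 = {6}  cumulative {0,6}
L2 = {1}  cumulative {0,1,6}
L3 = {8}  cumulative {0,1,6,8}
Reachable = {0,1,6,8}
witness 1: b·a

Answer: REACHABLE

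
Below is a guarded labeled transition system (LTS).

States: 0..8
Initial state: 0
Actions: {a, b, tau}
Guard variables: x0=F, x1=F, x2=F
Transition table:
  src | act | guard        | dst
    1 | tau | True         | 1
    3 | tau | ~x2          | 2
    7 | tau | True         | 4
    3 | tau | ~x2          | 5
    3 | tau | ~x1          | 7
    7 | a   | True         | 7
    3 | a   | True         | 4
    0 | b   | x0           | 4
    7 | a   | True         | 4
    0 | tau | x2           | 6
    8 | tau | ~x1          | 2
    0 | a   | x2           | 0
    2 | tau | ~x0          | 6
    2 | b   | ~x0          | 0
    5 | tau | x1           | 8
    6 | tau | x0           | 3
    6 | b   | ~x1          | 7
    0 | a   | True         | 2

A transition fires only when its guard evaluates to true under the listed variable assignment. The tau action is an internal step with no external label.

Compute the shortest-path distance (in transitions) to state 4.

Breadth-first toward 4:
  depth 0: {0}
  depth 1: {2}
  depth 2: {6}
  depth 3: {7}
  depth 4: {4}
4 enters at depth 4; path a·tau·b·a

Answer: 4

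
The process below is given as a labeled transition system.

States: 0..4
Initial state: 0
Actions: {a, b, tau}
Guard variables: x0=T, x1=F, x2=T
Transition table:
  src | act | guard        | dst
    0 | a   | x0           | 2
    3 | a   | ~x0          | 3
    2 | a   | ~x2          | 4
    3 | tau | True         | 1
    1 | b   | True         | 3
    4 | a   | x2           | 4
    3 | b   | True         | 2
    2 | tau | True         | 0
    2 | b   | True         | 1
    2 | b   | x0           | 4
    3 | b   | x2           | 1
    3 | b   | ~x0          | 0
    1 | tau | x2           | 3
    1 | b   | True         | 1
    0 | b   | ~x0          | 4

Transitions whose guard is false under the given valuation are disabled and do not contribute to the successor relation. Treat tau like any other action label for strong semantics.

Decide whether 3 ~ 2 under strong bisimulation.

Compute ~ classes (split until stable):
  π0 = {{0,1,2,3,4}}
  π1 = {{0,4},{1,2,3}}
  π2 = {{0},{1,3},{2},{4}}
  π3 = {{0},{1},{2},{3},{4}}
5 equivalence class(es) (converged in 4)
[3]={3}  [2]={2}

Answer: NOT BISIMILAR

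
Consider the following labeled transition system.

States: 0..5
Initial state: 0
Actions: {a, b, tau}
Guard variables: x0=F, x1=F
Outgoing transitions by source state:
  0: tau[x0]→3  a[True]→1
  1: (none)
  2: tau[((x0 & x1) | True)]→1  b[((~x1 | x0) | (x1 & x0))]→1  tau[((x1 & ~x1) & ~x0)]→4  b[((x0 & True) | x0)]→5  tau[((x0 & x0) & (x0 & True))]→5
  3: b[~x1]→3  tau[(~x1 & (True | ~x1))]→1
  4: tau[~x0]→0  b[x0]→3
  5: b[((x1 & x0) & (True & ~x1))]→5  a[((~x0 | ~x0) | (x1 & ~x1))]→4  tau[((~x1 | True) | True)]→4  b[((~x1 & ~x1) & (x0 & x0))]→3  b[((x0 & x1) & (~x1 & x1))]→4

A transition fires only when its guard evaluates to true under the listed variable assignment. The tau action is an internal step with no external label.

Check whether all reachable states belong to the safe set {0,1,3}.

Inv-set: {0,1,3}
Reach set: {0,1}
  0: ok
  1: ok

Answer: INVARIANT HOLDS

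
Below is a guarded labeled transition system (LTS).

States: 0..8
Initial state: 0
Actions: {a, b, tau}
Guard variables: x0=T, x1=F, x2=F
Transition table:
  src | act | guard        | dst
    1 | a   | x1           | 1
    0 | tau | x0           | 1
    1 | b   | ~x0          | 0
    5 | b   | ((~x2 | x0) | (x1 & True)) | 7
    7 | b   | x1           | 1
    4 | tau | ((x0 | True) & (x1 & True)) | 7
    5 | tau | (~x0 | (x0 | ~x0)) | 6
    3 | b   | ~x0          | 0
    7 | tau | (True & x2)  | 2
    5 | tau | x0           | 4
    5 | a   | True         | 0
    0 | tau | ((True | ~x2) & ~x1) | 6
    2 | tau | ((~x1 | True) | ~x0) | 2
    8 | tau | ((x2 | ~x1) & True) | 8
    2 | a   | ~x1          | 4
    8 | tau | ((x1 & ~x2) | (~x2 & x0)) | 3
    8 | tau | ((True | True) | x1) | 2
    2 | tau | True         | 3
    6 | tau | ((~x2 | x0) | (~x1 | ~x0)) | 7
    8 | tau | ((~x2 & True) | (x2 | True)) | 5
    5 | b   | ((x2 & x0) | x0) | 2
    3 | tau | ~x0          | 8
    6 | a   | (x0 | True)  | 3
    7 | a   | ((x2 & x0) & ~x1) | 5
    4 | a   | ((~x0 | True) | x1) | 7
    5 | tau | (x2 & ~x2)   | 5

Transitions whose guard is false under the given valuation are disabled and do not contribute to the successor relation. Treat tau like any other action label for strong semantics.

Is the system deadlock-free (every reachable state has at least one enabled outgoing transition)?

Answer: DEADLOCK at state 1

Trace:
Reachable = {0,1,3,6,7}
  0: tau→1  tau→6  [2 exit(s)]
  1: ∅  [STUCK]
  3: ∅  [STUCK]
  6: a→3  tau→7  [2 exit(s)]
  7: ∅  [STUCK]
Path to 1: tau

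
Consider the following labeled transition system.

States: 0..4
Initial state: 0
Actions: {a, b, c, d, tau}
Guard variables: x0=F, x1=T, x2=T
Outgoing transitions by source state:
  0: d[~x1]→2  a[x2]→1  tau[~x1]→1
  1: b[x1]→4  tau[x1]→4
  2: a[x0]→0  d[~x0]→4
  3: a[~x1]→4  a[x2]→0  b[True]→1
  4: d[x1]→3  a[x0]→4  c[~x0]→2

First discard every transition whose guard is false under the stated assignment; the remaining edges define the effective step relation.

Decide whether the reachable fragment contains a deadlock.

Answer: DEADLOCK-FREE

Working:
Reachable = {0,1,2,3,4}
  0: a→1  [deg 1]
  1: b→4  tau→4  [deg 2]
  2: d→4  [deg 1]
  3: a→0  b→1  [deg 2]
  4: c→2  d→3  [deg 2]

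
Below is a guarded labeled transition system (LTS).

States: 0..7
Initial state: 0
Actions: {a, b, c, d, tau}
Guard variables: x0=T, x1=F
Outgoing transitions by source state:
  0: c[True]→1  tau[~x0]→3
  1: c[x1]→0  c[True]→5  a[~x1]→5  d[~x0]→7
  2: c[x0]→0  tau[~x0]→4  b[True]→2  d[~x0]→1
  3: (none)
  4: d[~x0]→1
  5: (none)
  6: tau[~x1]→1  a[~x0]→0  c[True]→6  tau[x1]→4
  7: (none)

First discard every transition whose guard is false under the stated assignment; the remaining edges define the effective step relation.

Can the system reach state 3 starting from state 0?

Answer: UNREACHABLE

Working:
7 transition(s) survive guard evaluation.
Layer 0: {0}
Layer 1: {1}  total {0,1}
Layer 2: {5}  total {0,1,5}
Reachable = {0,1,5}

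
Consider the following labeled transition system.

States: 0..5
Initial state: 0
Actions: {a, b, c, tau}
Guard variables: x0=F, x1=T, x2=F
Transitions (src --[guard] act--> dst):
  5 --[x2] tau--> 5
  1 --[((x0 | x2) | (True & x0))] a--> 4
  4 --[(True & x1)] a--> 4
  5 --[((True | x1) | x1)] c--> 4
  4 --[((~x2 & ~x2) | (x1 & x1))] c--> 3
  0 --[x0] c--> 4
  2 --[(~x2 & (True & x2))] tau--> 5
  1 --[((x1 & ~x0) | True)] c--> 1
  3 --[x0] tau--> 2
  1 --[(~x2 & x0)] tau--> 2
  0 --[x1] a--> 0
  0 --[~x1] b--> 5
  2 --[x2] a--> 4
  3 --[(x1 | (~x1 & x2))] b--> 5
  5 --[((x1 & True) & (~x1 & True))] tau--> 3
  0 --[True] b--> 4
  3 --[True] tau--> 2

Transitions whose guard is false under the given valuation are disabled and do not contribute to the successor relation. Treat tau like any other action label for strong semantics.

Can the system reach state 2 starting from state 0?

8 transition(s) survive guard evaluation.
L0 = {0}
L1 = {4}  total {0,4}
L2 = {3}  total {0,3,4}
L3 = {2,5}  total {0,2,3,4,5}
Reachable = {0,2,3,4,5}
trace reaching 2: b·c·tau

Answer: REACHABLE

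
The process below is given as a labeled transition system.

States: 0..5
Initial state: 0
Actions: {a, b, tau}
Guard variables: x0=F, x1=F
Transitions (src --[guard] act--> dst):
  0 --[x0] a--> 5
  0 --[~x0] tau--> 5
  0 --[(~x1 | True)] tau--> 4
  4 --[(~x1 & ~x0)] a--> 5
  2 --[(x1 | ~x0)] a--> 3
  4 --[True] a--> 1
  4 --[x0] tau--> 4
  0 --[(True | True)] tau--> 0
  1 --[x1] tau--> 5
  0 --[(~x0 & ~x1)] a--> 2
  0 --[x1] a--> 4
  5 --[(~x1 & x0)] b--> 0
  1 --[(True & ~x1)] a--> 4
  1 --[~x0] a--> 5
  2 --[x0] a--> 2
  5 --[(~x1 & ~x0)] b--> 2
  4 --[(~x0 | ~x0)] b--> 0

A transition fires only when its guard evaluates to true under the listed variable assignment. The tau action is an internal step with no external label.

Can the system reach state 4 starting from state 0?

Answer: REACHABLE

Working:
After dropping false guards: 11 live edges.
depth 0: {0}
depth 1: {2,4,5}  cumulative {0,2,4,5}
depth 2: {1,3}  cumulative {0,1,2,3,4,5}
R = {0,1,2,3,4,5}
Path to 4: tau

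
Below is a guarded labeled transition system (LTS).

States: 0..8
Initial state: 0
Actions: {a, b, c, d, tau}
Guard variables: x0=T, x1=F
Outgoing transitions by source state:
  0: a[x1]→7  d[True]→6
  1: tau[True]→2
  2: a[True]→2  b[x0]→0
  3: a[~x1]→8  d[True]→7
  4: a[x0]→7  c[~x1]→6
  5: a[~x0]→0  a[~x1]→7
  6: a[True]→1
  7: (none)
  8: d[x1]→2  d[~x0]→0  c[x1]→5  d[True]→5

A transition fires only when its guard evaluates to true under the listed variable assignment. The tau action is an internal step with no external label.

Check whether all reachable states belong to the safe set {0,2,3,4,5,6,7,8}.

Safe = {0,2,3,4,5,6,7,8}
Reachable = {0,1,2,6}
  0: safe
  1: outside
  2: safe
  6: safe
witness against invariant: d·a → 1

Answer: INVARIANT VIOLATED at state 1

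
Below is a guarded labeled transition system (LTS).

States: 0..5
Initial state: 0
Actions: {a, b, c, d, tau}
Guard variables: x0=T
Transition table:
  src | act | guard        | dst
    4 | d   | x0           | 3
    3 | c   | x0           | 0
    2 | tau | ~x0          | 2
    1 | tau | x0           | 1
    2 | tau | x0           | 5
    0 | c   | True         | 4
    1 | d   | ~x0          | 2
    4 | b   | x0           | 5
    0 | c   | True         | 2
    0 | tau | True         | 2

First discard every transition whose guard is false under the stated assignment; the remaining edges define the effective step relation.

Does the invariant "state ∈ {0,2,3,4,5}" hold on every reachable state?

Safe = {0,2,3,4,5}
R = {0,2,3,4,5}
  0: safe
  2: safe
  3: safe
  4: safe
  5: safe

Answer: INVARIANT HOLDS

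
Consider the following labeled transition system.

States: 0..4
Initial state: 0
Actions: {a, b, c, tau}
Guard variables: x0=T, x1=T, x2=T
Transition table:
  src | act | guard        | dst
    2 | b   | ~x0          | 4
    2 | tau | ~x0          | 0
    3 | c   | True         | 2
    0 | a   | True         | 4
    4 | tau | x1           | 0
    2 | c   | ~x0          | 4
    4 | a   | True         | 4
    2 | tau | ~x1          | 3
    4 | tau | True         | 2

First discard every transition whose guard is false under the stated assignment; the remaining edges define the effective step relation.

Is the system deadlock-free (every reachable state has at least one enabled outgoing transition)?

Reach set: {0,2,4}
  0: a→4  [1 exit(s)]
  2: ∅  [deadlock]
  4: a→4  tau→0  tau→2  [3 exit(s)]
Path to 2: a·tau

Answer: DEADLOCK at state 2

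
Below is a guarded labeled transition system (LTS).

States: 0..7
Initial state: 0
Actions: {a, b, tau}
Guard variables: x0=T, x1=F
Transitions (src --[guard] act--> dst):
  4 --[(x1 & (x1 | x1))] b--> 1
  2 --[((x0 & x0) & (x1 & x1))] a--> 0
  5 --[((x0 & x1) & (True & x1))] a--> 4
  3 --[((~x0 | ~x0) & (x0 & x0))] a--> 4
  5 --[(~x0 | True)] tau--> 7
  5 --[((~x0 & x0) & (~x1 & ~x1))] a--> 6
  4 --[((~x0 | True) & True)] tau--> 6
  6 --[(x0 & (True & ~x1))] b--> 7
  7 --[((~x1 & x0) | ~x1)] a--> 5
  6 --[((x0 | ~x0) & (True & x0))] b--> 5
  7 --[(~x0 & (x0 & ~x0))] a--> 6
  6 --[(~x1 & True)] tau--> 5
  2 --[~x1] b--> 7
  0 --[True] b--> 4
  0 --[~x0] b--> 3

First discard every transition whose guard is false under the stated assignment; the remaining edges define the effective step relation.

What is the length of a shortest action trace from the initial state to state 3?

Layered search for 3:
  L0 = {0}
  L1 = {4}
  L2 = {6}
  L3 = {5,7}
3 never appears.

Answer: UNREACHABLE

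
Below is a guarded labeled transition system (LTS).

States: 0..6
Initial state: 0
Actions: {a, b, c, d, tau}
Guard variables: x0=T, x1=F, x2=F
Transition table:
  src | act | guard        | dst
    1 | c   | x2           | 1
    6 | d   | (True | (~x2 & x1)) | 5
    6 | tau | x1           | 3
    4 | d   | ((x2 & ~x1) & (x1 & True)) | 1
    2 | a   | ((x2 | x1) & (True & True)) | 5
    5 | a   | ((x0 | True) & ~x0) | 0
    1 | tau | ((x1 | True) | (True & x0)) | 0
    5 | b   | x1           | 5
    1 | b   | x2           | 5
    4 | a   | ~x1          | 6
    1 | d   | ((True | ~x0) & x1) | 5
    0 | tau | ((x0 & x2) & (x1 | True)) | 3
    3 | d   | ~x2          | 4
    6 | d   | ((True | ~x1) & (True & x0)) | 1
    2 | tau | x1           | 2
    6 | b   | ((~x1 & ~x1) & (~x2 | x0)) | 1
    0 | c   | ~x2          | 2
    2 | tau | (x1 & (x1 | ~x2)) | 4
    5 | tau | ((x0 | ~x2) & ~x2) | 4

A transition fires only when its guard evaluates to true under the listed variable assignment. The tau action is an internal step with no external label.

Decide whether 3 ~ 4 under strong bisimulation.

Refine partition for ~:
  P[0] = {{0,1,2,3,4,5,6}}
  P[1] = {{0},{1,5},{2},{3},{4},{6}}
  P[2] = {{0},{1},{2},{3},{4},{5},{6}}
stable after 3 split(s): 7 block(s)
[3]={3}  [4]={4}

Answer: NOT BISIMILAR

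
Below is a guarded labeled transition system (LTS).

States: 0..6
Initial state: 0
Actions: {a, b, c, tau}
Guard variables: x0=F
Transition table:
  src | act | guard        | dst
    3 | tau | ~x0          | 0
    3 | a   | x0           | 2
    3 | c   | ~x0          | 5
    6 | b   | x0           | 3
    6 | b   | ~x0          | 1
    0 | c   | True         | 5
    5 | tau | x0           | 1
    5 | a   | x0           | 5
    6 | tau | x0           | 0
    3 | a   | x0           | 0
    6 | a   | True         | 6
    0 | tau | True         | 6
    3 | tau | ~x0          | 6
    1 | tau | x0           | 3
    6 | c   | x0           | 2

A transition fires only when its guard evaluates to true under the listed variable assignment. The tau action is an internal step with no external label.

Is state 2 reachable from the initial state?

After dropping false guards: 7 live edges.
depth 0: {0}
depth 1: {5,6}  cumulative {0,5,6}
depth 2: {1}  cumulative {0,1,5,6}
Reachable = {0,1,5,6}

Answer: UNREACHABLE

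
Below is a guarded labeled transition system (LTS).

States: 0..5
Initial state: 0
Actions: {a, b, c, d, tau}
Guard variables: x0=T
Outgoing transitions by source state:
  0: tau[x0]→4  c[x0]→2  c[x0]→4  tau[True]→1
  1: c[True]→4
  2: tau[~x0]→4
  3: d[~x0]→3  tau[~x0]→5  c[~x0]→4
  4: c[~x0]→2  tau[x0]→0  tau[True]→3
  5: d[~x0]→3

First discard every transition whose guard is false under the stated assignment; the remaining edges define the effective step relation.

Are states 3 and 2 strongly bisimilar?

Answer: BISIMILAR

Working:
Refine partition for ~:
  P[0] = {{0,1,2,3,4,5}}
  P[1] = {{0},{1},{2,3,5},{4}}
4 equivalence class(es) (converged in 2)
3∈{2,3,5}, 2∈{2,3,5}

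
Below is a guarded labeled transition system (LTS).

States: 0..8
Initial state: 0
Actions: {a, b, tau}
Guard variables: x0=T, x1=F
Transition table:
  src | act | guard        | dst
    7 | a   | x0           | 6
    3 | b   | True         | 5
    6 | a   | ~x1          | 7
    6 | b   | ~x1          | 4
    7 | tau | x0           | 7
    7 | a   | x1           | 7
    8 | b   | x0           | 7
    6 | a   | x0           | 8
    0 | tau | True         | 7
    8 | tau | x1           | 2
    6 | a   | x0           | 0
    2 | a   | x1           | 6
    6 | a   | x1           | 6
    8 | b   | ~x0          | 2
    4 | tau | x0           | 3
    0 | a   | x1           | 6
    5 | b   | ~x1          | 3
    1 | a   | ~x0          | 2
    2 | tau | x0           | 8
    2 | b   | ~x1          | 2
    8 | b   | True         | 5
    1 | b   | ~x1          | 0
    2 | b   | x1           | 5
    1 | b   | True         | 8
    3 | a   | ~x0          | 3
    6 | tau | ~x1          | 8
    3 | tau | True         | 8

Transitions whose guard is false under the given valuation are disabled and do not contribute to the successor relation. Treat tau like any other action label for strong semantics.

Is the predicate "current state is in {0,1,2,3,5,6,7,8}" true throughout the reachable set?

Safe = {0,1,2,3,5,6,7,8}
Reachable = {0,3,4,5,6,7,8}
  0: ✓
  3: ✓
  4: outside
  5: ✓
  6: ✓
  7: ✓
  8: ✓
witness against invariant: tau·a·b → 4

Answer: INVARIANT VIOLATED at state 4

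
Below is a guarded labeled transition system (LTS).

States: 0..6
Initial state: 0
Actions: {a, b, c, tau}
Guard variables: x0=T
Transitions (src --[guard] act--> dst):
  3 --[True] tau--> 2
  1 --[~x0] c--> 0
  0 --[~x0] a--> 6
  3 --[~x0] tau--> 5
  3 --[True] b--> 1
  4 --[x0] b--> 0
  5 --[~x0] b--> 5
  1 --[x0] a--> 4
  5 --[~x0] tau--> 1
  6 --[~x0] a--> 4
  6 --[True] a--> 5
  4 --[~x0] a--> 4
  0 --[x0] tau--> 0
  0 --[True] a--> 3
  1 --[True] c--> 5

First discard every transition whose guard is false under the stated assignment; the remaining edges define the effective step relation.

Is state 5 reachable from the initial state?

Answer: REACHABLE

Working:
After dropping false guards: 8 live edges.
L0 = {0}
L1 = {3}  cumulative {0,3}
L2 = {1,2}  cumulative {0,1,2,3}
L3 = {4,5}  cumulative {0,1,2,3,4,5}
Reach set: {0,1,2,3,4,5}
trace reaching 5: a·b·c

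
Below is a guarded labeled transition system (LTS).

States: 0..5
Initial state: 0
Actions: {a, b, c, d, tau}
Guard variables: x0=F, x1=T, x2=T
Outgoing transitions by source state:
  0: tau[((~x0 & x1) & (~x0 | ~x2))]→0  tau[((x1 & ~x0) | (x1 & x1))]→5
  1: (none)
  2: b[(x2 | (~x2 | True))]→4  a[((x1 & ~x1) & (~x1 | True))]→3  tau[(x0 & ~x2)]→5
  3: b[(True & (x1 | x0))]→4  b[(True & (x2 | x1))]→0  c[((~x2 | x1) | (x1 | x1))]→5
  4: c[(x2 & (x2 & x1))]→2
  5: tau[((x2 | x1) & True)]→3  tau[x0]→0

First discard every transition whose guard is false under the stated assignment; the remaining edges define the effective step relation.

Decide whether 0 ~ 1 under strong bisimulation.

Answer: NOT BISIMILAR

Working:
Bisimulation quotient by refinement:
  P[0] = {{0,1,2,3,4,5}}
  P[1] = {{0,5},{1},{2},{3},{4}}
  P[2] = {{0},{1},{2},{3},{4},{5}}
stable after 3 split(s): 6 block(s)
0∈{0}, 1∈{1}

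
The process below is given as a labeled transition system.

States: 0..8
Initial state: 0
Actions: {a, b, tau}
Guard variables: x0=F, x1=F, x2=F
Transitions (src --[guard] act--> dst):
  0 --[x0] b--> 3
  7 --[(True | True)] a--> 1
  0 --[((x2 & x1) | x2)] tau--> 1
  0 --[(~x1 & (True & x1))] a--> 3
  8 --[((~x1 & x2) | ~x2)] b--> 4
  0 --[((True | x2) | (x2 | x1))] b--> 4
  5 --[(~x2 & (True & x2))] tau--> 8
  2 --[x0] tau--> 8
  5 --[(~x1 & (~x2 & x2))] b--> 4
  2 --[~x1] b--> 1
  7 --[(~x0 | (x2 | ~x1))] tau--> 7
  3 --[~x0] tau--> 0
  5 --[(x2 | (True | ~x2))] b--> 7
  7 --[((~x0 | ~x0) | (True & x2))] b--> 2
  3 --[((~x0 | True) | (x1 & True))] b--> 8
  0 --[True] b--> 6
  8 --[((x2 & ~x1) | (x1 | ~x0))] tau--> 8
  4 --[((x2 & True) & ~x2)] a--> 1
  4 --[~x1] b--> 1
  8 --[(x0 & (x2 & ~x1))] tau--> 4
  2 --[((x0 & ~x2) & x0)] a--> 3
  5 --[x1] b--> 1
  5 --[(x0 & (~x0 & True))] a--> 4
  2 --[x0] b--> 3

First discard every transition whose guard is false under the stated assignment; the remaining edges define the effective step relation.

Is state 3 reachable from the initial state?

Guard filter leaves 12 enabled edge(s).
depth 0: {0}
depth 1: {4,6}  cumulative {0,4,6}
depth 2: {1}  cumulative {0,1,4,6}
Reach set: {0,1,4,6}

Answer: UNREACHABLE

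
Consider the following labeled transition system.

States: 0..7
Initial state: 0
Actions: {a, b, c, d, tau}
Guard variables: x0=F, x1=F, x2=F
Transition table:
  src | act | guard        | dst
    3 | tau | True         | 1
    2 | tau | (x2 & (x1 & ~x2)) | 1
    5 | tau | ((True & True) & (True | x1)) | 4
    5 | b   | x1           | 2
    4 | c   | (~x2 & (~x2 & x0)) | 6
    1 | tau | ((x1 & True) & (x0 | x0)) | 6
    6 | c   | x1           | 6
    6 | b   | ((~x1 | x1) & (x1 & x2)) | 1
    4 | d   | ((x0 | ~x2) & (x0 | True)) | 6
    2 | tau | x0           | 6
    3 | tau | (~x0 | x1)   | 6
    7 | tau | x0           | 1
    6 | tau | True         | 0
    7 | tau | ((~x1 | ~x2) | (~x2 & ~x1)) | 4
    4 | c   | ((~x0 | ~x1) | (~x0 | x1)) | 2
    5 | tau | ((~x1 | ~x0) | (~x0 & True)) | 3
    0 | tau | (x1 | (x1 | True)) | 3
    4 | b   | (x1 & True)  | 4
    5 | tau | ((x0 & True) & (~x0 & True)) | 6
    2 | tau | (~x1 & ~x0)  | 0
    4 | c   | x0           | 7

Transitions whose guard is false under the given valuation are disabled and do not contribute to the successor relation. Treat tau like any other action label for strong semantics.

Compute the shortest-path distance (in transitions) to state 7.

Answer: UNREACHABLE

Trace:
BFS to 7:
  Layer 0: {0}
  Layer 1: {3}
  Layer 2: {1,6}
7 never appears.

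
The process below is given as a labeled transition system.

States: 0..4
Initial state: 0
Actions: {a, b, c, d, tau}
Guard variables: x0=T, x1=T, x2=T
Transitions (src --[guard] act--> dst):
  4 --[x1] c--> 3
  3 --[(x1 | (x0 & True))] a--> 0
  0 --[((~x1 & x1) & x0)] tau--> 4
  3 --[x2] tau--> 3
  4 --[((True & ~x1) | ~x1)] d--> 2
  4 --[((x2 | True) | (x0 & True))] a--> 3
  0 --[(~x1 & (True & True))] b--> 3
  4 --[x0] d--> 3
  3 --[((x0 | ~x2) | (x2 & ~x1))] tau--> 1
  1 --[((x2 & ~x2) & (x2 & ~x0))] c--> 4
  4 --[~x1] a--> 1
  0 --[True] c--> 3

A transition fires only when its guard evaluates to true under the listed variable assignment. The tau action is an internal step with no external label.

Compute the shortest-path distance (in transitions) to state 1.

Layered search for 1:
  Layer 0: {0}
  Layer 1: {3}
  Layer 2: {1}
first hit 1 at d=2 via c·tau

Answer: 2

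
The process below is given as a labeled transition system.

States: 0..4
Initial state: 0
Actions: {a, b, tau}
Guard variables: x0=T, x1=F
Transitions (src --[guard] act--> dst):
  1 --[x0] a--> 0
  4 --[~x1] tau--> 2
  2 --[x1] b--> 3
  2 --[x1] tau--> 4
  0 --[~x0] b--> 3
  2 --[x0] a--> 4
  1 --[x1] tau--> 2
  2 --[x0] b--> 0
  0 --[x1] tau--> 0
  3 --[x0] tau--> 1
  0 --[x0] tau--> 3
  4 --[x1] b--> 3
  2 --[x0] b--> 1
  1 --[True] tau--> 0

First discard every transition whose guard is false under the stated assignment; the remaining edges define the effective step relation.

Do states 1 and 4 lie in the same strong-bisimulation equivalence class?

Answer: NOT BISIMILAR

Working:
Refine partition for ~:
  P[0] = {{0,1,2,3,4}}
  P[1] = {{0,3,4},{1},{2}}
  P[2] = {{0},{1},{2},{3},{4}}
Fixed point at round 3; 5 class(es).
1∈{1}, 4∈{4}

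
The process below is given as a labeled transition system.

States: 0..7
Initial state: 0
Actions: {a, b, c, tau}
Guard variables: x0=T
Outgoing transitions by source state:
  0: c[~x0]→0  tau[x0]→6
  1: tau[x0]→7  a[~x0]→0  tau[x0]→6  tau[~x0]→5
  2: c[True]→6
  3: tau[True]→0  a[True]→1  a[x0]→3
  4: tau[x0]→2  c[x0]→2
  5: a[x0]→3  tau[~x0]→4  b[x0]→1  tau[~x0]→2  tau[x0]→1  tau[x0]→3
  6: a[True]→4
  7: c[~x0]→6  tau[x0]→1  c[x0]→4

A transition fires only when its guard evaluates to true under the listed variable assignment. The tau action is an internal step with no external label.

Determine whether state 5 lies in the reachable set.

Answer: UNREACHABLE

Analysis:
After dropping false guards: 16 live edges.
depth 0: {0}
depth 1: {6}  cumulative {0,6}
depth 2: {4}  cumulative {0,4,6}
depth 3: {2}  cumulative {0,2,4,6}
Reachable = {0,2,4,6}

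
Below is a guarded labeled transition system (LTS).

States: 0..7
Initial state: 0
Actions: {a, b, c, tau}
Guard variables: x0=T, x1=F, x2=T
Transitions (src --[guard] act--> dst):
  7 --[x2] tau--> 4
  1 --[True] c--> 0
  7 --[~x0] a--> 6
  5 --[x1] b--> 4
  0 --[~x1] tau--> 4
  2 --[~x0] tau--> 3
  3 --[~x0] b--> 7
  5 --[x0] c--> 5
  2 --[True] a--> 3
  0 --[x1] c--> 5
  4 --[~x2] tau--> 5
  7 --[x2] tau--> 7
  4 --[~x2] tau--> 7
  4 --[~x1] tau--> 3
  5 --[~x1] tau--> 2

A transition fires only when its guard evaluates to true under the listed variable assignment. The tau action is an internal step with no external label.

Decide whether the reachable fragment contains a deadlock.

R = {0,3,4}
  0: tau→4  [1 out]
  3: ∅  [STUCK]
  4: tau→3  [1 out]
trace reaching 3: tau·tau

Answer: DEADLOCK at state 3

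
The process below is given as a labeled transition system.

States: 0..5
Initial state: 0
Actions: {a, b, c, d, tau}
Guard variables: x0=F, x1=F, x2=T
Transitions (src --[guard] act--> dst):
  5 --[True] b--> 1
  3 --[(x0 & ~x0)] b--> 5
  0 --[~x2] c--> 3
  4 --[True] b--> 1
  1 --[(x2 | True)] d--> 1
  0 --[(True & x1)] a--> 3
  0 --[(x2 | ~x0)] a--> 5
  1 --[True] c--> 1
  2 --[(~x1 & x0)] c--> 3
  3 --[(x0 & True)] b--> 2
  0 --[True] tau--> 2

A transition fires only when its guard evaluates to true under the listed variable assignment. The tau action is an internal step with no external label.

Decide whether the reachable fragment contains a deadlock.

R = {0,1,2,5}
  0: a→5  tau→2  [2 exit(s)]
  1: c→1  d→1  [2 exit(s)]
  2: ∅  [deadlock]
  5: b→1  [1 exit(s)]
trace reaching 2: tau

Answer: DEADLOCK at state 2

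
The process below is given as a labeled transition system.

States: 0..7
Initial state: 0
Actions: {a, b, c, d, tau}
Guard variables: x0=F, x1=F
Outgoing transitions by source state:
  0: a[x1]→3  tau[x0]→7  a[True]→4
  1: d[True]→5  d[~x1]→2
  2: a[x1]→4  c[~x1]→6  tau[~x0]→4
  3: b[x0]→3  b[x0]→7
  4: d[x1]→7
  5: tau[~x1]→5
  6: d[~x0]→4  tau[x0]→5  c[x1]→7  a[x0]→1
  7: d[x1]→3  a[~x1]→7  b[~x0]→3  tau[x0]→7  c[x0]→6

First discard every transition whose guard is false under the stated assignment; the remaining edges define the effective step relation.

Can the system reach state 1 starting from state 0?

9 transition(s) survive guard evaluation.
depth 0: {0}
depth 1: {4}  now seen {0,4}
Reachable = {0,4}

Answer: UNREACHABLE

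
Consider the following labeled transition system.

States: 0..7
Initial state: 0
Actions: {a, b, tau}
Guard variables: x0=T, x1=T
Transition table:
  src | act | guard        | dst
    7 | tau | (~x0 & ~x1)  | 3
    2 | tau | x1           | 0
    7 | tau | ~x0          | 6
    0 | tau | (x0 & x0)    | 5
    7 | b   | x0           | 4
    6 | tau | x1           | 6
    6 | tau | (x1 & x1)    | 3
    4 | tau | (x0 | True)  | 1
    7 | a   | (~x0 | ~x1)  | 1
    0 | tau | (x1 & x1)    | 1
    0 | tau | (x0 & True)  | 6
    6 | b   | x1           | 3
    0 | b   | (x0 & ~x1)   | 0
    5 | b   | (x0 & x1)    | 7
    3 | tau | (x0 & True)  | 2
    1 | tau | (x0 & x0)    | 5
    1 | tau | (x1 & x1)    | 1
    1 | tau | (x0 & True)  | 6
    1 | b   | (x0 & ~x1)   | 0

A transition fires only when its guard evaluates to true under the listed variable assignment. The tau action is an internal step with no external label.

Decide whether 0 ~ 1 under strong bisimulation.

Answer: BISIMILAR

Trace:
Compute ~ classes (split until stable):
  P[0] = {{0,1,2,3,4,5,6,7}}
  P[1] = {{0,1,2,3,4},{5,7},{6}}
  P[2] = {{0,1},{2,3,4},{5},{6},{7}}
  P[3] = {{0,1},{2,4},{3},{5},{6},{7}}
Fixed point at round 4; 6 class(es).
[0]={0,1}  [1]={0,1}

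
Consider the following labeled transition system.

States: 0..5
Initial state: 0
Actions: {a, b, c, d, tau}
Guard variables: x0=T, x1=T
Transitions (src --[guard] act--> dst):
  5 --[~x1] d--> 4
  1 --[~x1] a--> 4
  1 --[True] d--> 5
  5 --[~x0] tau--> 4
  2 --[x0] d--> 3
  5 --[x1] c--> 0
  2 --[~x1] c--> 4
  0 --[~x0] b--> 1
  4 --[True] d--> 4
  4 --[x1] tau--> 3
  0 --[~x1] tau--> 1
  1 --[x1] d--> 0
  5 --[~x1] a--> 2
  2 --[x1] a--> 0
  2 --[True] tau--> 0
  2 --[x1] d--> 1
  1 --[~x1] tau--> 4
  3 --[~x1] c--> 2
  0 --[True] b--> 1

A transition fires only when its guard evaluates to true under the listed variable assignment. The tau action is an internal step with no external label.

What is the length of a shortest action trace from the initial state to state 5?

Layered search for 5:
  depth 0: {0}
  depth 1: {1}
  depth 2: {5}
first hit 5 at d=2 via b·d

Answer: 2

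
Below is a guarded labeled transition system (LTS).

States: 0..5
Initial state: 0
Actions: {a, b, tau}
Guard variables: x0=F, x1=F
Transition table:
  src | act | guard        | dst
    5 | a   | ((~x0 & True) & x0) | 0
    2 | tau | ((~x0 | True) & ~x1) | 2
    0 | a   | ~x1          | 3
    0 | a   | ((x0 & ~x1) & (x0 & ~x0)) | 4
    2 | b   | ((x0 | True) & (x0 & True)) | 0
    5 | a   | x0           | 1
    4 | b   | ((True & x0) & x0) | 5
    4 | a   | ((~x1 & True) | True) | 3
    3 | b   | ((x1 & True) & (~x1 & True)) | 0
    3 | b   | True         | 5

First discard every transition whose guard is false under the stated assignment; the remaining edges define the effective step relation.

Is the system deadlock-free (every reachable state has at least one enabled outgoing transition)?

Answer: DEADLOCK at state 5

Trace:
R = {0,3,5}
  0: a→3  [1 out]
  3: b→5  [1 out]
  5: ∅  [deadlock]
Path to 5: a·b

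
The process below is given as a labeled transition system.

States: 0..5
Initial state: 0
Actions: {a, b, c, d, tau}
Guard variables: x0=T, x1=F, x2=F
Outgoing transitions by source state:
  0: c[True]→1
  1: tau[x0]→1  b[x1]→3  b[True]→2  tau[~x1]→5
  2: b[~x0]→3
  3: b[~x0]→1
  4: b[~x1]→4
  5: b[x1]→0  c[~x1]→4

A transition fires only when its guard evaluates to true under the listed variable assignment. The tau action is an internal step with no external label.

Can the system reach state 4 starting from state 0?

Guard filter leaves 6 enabled edge(s).
depth 0: {0}
depth 1: {1}  now seen {0,1}
depth 2: {2,5}  now seen {0,1,2,5}
depth 3: {4}  now seen {0,1,2,4,5}
Reach set: {0,1,2,4,5}
Path to 4: c·tau·c

Answer: REACHABLE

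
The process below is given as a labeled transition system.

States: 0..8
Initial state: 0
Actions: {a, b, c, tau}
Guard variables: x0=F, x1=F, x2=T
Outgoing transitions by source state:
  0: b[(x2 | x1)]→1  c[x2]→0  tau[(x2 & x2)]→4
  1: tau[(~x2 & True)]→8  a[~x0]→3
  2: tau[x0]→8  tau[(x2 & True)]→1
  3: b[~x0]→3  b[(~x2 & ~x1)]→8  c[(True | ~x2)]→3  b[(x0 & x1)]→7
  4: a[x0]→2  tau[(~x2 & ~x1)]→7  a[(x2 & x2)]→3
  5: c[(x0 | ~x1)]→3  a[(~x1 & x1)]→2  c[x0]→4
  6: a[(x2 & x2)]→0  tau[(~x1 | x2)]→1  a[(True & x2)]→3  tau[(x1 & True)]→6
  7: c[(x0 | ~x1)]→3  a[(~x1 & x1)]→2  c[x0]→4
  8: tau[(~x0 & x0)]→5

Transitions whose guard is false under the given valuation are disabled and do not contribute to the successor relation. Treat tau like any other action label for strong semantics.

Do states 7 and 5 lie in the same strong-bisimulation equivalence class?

Answer: BISIMILAR

Trace:
Refine partition for ~:
  round 0: {{0,1,2,3,4,5,6,7,8}}
  round 1: {{0},{1,4},{2},{3},{5,7},{6},{8}}
stable after 2 split(s): 7 block(s)
[7]={5,7}  [5]={5,7}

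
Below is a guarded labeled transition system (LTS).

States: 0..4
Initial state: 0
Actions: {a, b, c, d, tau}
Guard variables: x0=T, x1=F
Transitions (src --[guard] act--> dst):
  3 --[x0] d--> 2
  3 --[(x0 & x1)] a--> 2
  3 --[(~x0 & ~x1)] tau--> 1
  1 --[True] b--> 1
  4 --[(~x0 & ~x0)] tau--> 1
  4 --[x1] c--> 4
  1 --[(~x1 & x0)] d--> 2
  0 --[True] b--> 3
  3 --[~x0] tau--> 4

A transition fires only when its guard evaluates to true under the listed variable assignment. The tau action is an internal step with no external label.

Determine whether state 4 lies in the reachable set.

Answer: UNREACHABLE

Working:
4 transition(s) survive guard evaluation.
Layer 0: {0}
Layer 1: {3}  cumulative {0,3}
Layer 2: {2}  cumulative {0,2,3}
R = {0,2,3}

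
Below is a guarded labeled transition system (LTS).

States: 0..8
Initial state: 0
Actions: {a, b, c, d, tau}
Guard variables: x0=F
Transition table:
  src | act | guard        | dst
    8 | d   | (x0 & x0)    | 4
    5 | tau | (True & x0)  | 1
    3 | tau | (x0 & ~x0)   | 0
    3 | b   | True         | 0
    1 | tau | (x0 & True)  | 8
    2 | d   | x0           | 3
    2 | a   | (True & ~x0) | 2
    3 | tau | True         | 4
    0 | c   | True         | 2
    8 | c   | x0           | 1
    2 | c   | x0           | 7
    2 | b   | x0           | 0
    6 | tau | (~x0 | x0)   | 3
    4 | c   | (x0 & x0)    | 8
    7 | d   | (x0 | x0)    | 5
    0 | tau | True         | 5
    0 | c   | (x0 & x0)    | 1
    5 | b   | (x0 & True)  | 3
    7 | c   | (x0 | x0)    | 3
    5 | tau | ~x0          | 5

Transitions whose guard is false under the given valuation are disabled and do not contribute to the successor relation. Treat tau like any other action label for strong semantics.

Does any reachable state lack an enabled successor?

R = {0,2,5}
  0: c→2  tau→5  [2 exit(s)]
  2: a→2  [1 exit(s)]
  5: tau→5  [1 exit(s)]

Answer: DEADLOCK-FREE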